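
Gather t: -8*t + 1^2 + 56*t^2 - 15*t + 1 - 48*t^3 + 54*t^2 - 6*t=-48*t^3 + 110*t^2 - 29*t + 2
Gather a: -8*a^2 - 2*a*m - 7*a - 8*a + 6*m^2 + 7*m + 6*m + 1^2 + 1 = -8*a^2 + a*(-2*m - 15) + 6*m^2 + 13*m + 2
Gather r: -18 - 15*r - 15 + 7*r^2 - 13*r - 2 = 7*r^2 - 28*r - 35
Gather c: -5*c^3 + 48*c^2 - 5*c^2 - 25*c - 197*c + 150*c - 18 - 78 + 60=-5*c^3 + 43*c^2 - 72*c - 36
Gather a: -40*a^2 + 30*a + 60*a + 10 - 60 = -40*a^2 + 90*a - 50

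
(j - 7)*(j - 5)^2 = j^3 - 17*j^2 + 95*j - 175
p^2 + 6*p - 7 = (p - 1)*(p + 7)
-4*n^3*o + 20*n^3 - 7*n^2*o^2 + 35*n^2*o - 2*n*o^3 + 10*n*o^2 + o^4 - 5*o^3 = (-4*n + o)*(n + o)^2*(o - 5)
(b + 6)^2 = b^2 + 12*b + 36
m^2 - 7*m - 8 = (m - 8)*(m + 1)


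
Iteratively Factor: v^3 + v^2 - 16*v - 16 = (v + 4)*(v^2 - 3*v - 4) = (v + 1)*(v + 4)*(v - 4)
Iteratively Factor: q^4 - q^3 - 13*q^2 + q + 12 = (q - 4)*(q^3 + 3*q^2 - q - 3) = (q - 4)*(q + 3)*(q^2 - 1) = (q - 4)*(q + 1)*(q + 3)*(q - 1)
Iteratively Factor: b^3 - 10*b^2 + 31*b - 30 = (b - 3)*(b^2 - 7*b + 10) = (b - 5)*(b - 3)*(b - 2)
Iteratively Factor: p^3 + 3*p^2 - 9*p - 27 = (p + 3)*(p^2 - 9) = (p - 3)*(p + 3)*(p + 3)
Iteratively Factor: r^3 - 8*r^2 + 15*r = (r)*(r^2 - 8*r + 15) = r*(r - 5)*(r - 3)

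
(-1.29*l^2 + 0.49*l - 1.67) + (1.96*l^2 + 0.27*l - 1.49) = 0.67*l^2 + 0.76*l - 3.16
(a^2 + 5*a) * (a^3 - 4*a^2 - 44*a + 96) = a^5 + a^4 - 64*a^3 - 124*a^2 + 480*a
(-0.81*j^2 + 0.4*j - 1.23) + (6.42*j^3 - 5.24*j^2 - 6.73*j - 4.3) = 6.42*j^3 - 6.05*j^2 - 6.33*j - 5.53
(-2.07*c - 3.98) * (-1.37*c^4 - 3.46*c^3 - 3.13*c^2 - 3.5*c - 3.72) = 2.8359*c^5 + 12.6148*c^4 + 20.2499*c^3 + 19.7024*c^2 + 21.6304*c + 14.8056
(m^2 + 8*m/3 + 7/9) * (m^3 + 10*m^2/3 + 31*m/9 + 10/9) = m^5 + 6*m^4 + 118*m^3/9 + 116*m^2/9 + 457*m/81 + 70/81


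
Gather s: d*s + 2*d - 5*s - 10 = 2*d + s*(d - 5) - 10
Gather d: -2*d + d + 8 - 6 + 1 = 3 - d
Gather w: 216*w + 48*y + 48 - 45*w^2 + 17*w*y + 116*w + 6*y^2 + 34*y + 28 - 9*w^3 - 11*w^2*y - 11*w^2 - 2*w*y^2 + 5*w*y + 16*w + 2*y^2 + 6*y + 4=-9*w^3 + w^2*(-11*y - 56) + w*(-2*y^2 + 22*y + 348) + 8*y^2 + 88*y + 80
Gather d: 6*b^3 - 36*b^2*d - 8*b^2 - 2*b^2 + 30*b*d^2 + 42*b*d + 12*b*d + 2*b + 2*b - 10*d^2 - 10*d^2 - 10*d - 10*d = 6*b^3 - 10*b^2 + 4*b + d^2*(30*b - 20) + d*(-36*b^2 + 54*b - 20)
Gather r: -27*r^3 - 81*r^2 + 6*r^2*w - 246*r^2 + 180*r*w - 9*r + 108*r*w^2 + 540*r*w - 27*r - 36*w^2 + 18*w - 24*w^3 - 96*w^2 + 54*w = -27*r^3 + r^2*(6*w - 327) + r*(108*w^2 + 720*w - 36) - 24*w^3 - 132*w^2 + 72*w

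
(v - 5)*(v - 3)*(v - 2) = v^3 - 10*v^2 + 31*v - 30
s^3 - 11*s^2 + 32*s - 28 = (s - 7)*(s - 2)^2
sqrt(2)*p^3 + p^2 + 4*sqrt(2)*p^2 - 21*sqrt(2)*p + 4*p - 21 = (p - 3)*(p + 7)*(sqrt(2)*p + 1)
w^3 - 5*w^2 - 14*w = w*(w - 7)*(w + 2)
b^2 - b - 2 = (b - 2)*(b + 1)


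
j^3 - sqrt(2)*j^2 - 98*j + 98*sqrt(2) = (j - 7*sqrt(2))*(j - sqrt(2))*(j + 7*sqrt(2))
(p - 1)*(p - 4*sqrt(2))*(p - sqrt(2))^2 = p^4 - 6*sqrt(2)*p^3 - p^3 + 6*sqrt(2)*p^2 + 18*p^2 - 18*p - 8*sqrt(2)*p + 8*sqrt(2)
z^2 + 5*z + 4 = (z + 1)*(z + 4)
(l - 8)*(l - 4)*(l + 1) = l^3 - 11*l^2 + 20*l + 32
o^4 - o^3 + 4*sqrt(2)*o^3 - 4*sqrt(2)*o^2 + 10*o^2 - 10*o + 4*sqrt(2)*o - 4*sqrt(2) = (o - 1)*(o + sqrt(2))^2*(o + 2*sqrt(2))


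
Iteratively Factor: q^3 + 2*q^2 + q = (q + 1)*(q^2 + q) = (q + 1)^2*(q)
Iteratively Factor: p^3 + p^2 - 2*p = (p - 1)*(p^2 + 2*p) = p*(p - 1)*(p + 2)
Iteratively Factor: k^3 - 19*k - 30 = (k - 5)*(k^2 + 5*k + 6) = (k - 5)*(k + 3)*(k + 2)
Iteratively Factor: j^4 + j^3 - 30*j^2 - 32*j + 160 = (j + 4)*(j^3 - 3*j^2 - 18*j + 40) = (j - 5)*(j + 4)*(j^2 + 2*j - 8) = (j - 5)*(j + 4)^2*(j - 2)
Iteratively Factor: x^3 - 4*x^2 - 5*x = (x)*(x^2 - 4*x - 5) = x*(x - 5)*(x + 1)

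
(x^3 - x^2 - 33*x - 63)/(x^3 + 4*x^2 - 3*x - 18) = (x - 7)/(x - 2)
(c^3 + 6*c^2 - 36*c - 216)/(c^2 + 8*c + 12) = (c^2 - 36)/(c + 2)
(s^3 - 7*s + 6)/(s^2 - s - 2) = (s^2 + 2*s - 3)/(s + 1)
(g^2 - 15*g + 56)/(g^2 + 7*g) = (g^2 - 15*g + 56)/(g*(g + 7))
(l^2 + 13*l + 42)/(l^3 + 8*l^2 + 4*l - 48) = (l + 7)/(l^2 + 2*l - 8)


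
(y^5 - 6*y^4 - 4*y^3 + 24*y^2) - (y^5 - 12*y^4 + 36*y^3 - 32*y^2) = 6*y^4 - 40*y^3 + 56*y^2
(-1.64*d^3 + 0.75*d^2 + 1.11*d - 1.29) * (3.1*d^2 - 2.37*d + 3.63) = -5.084*d^5 + 6.2118*d^4 - 4.2897*d^3 - 3.9072*d^2 + 7.0866*d - 4.6827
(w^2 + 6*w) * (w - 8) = w^3 - 2*w^2 - 48*w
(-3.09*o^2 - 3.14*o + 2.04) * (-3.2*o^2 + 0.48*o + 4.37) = 9.888*o^4 + 8.5648*o^3 - 21.5385*o^2 - 12.7426*o + 8.9148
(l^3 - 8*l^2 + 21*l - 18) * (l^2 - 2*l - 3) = l^5 - 10*l^4 + 34*l^3 - 36*l^2 - 27*l + 54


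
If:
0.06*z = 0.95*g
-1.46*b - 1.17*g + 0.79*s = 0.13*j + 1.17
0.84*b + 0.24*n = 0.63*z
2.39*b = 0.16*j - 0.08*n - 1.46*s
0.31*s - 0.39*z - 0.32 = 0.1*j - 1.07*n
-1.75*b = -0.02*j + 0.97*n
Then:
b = -4.27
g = -0.06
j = 232.95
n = 12.51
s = 31.83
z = -0.93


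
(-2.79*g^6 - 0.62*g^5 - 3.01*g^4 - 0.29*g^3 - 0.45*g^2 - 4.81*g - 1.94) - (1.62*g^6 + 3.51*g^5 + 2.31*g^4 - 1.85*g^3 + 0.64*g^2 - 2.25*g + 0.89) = -4.41*g^6 - 4.13*g^5 - 5.32*g^4 + 1.56*g^3 - 1.09*g^2 - 2.56*g - 2.83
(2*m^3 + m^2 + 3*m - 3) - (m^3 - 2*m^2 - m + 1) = m^3 + 3*m^2 + 4*m - 4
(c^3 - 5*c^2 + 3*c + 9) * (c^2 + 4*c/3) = c^5 - 11*c^4/3 - 11*c^3/3 + 13*c^2 + 12*c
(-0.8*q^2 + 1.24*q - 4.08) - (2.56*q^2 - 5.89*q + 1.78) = -3.36*q^2 + 7.13*q - 5.86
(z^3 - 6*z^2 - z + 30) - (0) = z^3 - 6*z^2 - z + 30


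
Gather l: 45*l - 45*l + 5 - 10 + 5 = 0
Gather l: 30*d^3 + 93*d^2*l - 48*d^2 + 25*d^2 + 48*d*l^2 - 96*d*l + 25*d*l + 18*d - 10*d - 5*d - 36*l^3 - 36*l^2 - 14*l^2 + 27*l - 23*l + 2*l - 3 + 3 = 30*d^3 - 23*d^2 + 3*d - 36*l^3 + l^2*(48*d - 50) + l*(93*d^2 - 71*d + 6)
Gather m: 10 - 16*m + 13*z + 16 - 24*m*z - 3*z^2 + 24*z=m*(-24*z - 16) - 3*z^2 + 37*z + 26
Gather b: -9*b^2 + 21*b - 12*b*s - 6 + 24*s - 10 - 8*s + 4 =-9*b^2 + b*(21 - 12*s) + 16*s - 12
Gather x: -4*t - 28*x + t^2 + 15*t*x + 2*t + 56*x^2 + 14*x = t^2 - 2*t + 56*x^2 + x*(15*t - 14)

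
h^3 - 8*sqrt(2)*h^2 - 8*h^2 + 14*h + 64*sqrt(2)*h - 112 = (h - 8)*(h - 7*sqrt(2))*(h - sqrt(2))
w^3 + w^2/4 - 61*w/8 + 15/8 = (w - 5/2)*(w - 1/4)*(w + 3)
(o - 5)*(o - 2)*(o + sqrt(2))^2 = o^4 - 7*o^3 + 2*sqrt(2)*o^3 - 14*sqrt(2)*o^2 + 12*o^2 - 14*o + 20*sqrt(2)*o + 20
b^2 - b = b*(b - 1)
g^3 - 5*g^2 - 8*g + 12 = (g - 6)*(g - 1)*(g + 2)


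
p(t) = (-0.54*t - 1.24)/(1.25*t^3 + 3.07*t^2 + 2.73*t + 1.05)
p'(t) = (-0.54*t - 1.24)*(-3.75*t^2 - 6.14*t - 2.73)/(1.25*t^3 + 3.07*t^2 + 2.73*t + 1.05)^2 - 0.54/(1.25*t^3 + 3.07*t^2 + 2.73*t + 1.05)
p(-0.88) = -4.42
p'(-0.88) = 2.77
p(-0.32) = -2.37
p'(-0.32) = 4.86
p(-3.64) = -0.03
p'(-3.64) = -0.01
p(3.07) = -0.04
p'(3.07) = 0.02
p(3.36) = -0.03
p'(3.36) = 0.02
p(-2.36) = -0.01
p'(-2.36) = 0.10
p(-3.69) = -0.03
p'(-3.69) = -0.01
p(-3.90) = -0.02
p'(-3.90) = -0.01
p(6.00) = -0.01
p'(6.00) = 0.00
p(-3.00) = -0.03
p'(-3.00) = 0.00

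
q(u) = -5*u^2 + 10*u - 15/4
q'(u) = 10 - 10*u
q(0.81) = 1.07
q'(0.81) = 1.90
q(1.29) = 0.83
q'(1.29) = -2.90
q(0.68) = 0.74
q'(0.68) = 3.20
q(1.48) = 0.10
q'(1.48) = -4.80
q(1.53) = -0.15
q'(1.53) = -5.30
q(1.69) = -1.13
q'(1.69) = -6.90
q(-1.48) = -29.50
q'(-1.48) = 24.80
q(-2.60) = -63.55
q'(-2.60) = 36.00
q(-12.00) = -843.75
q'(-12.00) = 130.00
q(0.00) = -3.75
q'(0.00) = 10.00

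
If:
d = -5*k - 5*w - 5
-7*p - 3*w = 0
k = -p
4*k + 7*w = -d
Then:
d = -305/11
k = 15/11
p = -15/11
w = 35/11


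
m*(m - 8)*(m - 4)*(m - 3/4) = m^4 - 51*m^3/4 + 41*m^2 - 24*m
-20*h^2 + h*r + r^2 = (-4*h + r)*(5*h + r)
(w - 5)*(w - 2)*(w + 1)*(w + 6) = w^4 - 33*w^2 + 28*w + 60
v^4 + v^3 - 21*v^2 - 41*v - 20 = (v - 5)*(v + 1)^2*(v + 4)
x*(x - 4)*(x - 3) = x^3 - 7*x^2 + 12*x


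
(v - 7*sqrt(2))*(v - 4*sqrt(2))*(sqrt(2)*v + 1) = sqrt(2)*v^3 - 21*v^2 + 45*sqrt(2)*v + 56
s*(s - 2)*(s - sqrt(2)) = s^3 - 2*s^2 - sqrt(2)*s^2 + 2*sqrt(2)*s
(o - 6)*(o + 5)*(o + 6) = o^3 + 5*o^2 - 36*o - 180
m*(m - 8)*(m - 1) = m^3 - 9*m^2 + 8*m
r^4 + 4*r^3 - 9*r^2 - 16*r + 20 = (r - 2)*(r - 1)*(r + 2)*(r + 5)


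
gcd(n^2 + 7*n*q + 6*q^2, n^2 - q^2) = n + q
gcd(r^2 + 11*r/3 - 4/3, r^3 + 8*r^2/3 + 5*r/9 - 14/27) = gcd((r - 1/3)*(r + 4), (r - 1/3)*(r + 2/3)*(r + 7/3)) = r - 1/3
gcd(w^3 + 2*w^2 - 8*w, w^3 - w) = w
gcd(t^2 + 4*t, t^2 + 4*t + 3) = 1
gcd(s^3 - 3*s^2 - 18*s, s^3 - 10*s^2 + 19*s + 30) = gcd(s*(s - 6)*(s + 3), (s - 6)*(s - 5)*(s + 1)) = s - 6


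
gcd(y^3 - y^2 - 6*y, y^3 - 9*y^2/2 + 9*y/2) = y^2 - 3*y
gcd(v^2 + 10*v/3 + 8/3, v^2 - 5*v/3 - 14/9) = 1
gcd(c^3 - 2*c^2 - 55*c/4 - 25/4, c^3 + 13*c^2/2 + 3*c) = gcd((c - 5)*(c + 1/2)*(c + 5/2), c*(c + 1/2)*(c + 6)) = c + 1/2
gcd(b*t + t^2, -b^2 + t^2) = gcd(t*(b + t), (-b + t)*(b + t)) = b + t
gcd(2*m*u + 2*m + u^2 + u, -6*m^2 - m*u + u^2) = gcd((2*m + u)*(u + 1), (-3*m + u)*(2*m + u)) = 2*m + u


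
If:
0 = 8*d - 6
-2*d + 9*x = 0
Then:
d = 3/4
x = 1/6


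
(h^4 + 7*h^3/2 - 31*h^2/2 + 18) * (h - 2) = h^5 + 3*h^4/2 - 45*h^3/2 + 31*h^2 + 18*h - 36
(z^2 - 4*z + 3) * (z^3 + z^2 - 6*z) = z^5 - 3*z^4 - 7*z^3 + 27*z^2 - 18*z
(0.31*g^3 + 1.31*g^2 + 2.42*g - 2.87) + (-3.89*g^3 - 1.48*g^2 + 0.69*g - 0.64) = -3.58*g^3 - 0.17*g^2 + 3.11*g - 3.51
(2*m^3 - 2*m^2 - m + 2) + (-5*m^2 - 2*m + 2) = 2*m^3 - 7*m^2 - 3*m + 4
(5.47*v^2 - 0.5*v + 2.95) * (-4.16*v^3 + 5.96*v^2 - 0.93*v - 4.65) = -22.7552*v^5 + 34.6812*v^4 - 20.3391*v^3 - 7.3885*v^2 - 0.4185*v - 13.7175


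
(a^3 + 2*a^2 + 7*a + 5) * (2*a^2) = 2*a^5 + 4*a^4 + 14*a^3 + 10*a^2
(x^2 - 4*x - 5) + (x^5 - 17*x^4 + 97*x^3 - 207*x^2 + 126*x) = x^5 - 17*x^4 + 97*x^3 - 206*x^2 + 122*x - 5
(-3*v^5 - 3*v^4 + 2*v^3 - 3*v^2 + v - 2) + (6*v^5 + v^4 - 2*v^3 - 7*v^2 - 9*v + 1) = 3*v^5 - 2*v^4 - 10*v^2 - 8*v - 1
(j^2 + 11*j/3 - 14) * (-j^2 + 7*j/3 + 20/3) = -j^4 - 4*j^3/3 + 263*j^2/9 - 74*j/9 - 280/3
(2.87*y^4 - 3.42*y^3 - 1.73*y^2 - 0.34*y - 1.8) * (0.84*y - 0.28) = 2.4108*y^5 - 3.6764*y^4 - 0.4956*y^3 + 0.1988*y^2 - 1.4168*y + 0.504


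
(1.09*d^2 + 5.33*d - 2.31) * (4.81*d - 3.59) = 5.2429*d^3 + 21.7242*d^2 - 30.2458*d + 8.2929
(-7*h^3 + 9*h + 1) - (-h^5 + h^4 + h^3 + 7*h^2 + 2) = h^5 - h^4 - 8*h^3 - 7*h^2 + 9*h - 1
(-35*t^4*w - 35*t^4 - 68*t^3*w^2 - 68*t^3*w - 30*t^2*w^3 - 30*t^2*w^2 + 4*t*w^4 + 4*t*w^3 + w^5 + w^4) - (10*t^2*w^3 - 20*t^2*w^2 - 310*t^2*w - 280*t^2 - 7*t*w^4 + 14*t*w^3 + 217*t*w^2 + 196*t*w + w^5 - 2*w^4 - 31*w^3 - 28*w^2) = -35*t^4*w - 35*t^4 - 68*t^3*w^2 - 68*t^3*w - 40*t^2*w^3 - 10*t^2*w^2 + 310*t^2*w + 280*t^2 + 11*t*w^4 - 10*t*w^3 - 217*t*w^2 - 196*t*w + 3*w^4 + 31*w^3 + 28*w^2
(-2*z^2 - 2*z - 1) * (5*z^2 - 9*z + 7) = -10*z^4 + 8*z^3 - z^2 - 5*z - 7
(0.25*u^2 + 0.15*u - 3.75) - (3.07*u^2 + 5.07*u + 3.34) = -2.82*u^2 - 4.92*u - 7.09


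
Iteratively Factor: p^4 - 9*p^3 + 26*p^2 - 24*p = (p)*(p^3 - 9*p^2 + 26*p - 24) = p*(p - 3)*(p^2 - 6*p + 8) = p*(p - 4)*(p - 3)*(p - 2)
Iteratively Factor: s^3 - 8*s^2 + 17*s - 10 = (s - 2)*(s^2 - 6*s + 5) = (s - 2)*(s - 1)*(s - 5)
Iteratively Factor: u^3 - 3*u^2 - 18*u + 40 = (u + 4)*(u^2 - 7*u + 10) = (u - 2)*(u + 4)*(u - 5)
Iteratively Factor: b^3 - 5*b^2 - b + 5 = (b - 1)*(b^2 - 4*b - 5) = (b - 5)*(b - 1)*(b + 1)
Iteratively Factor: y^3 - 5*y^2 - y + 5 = (y + 1)*(y^2 - 6*y + 5) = (y - 5)*(y + 1)*(y - 1)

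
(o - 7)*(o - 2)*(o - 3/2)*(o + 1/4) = o^4 - 41*o^3/4 + 199*o^2/8 - 113*o/8 - 21/4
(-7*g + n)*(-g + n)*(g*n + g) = 7*g^3*n + 7*g^3 - 8*g^2*n^2 - 8*g^2*n + g*n^3 + g*n^2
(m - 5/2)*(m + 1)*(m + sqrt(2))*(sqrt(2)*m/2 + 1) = sqrt(2)*m^4/2 - 3*sqrt(2)*m^3/4 + 2*m^3 - 3*m^2 - sqrt(2)*m^2/4 - 5*m - 3*sqrt(2)*m/2 - 5*sqrt(2)/2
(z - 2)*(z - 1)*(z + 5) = z^3 + 2*z^2 - 13*z + 10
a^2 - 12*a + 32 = (a - 8)*(a - 4)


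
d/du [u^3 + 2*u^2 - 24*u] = 3*u^2 + 4*u - 24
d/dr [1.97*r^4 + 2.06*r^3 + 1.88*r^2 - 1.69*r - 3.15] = 7.88*r^3 + 6.18*r^2 + 3.76*r - 1.69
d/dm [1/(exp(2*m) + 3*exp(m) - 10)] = (-2*exp(m) - 3)*exp(m)/(exp(2*m) + 3*exp(m) - 10)^2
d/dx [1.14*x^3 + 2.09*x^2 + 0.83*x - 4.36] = 3.42*x^2 + 4.18*x + 0.83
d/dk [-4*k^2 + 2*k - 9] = 2 - 8*k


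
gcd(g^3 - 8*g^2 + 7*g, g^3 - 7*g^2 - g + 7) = g^2 - 8*g + 7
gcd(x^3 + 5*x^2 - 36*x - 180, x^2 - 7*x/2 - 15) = x - 6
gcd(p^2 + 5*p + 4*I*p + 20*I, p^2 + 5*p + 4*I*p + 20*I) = p^2 + p*(5 + 4*I) + 20*I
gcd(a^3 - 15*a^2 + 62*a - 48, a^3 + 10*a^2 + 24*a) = 1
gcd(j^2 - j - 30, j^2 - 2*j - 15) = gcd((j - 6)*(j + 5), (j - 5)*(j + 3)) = 1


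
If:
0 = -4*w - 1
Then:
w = -1/4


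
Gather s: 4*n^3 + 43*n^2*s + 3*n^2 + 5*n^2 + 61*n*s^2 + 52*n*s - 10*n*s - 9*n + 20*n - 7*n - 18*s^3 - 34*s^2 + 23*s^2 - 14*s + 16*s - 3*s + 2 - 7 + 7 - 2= 4*n^3 + 8*n^2 + 4*n - 18*s^3 + s^2*(61*n - 11) + s*(43*n^2 + 42*n - 1)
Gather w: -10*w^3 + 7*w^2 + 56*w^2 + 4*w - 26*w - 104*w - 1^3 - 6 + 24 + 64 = -10*w^3 + 63*w^2 - 126*w + 81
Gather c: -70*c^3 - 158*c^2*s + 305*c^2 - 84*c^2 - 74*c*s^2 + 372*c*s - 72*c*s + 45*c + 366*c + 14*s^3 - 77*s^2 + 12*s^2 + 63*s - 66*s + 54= -70*c^3 + c^2*(221 - 158*s) + c*(-74*s^2 + 300*s + 411) + 14*s^3 - 65*s^2 - 3*s + 54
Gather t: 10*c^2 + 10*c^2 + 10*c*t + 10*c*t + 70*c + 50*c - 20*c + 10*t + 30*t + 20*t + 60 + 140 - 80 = 20*c^2 + 100*c + t*(20*c + 60) + 120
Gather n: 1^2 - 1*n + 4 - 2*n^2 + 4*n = -2*n^2 + 3*n + 5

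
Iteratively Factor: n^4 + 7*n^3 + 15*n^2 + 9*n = (n)*(n^3 + 7*n^2 + 15*n + 9) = n*(n + 3)*(n^2 + 4*n + 3) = n*(n + 1)*(n + 3)*(n + 3)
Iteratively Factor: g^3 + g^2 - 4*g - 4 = (g + 1)*(g^2 - 4) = (g + 1)*(g + 2)*(g - 2)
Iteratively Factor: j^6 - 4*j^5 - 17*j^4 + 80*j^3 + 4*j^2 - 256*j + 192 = (j - 1)*(j^5 - 3*j^4 - 20*j^3 + 60*j^2 + 64*j - 192) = (j - 1)*(j + 4)*(j^4 - 7*j^3 + 8*j^2 + 28*j - 48) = (j - 3)*(j - 1)*(j + 4)*(j^3 - 4*j^2 - 4*j + 16) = (j - 3)*(j - 2)*(j - 1)*(j + 4)*(j^2 - 2*j - 8) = (j - 3)*(j - 2)*(j - 1)*(j + 2)*(j + 4)*(j - 4)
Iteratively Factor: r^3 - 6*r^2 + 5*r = (r)*(r^2 - 6*r + 5) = r*(r - 5)*(r - 1)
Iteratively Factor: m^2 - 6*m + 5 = (m - 5)*(m - 1)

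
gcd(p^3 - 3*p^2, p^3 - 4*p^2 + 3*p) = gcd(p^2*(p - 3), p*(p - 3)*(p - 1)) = p^2 - 3*p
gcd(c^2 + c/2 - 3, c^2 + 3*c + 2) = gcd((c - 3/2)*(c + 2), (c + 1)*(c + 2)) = c + 2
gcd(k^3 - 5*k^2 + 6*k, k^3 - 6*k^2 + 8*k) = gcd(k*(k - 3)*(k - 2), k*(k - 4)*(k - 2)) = k^2 - 2*k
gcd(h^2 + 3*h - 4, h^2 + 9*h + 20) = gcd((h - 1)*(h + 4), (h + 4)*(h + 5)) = h + 4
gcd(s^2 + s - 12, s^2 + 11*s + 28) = s + 4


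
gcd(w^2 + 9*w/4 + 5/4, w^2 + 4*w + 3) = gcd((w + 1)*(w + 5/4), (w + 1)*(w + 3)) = w + 1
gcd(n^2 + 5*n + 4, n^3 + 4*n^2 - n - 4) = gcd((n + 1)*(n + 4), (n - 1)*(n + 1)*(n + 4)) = n^2 + 5*n + 4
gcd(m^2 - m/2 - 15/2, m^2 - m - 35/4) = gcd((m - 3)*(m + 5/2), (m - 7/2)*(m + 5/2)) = m + 5/2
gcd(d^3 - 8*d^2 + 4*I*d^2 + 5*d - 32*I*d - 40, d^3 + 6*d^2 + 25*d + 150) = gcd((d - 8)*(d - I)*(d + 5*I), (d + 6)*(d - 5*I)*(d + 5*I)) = d + 5*I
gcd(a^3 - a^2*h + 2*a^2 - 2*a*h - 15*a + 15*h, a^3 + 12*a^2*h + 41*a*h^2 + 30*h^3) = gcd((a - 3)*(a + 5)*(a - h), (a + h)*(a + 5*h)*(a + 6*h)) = 1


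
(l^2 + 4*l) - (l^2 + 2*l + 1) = 2*l - 1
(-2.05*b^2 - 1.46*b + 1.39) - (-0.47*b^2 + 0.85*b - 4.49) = -1.58*b^2 - 2.31*b + 5.88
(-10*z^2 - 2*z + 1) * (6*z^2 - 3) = -60*z^4 - 12*z^3 + 36*z^2 + 6*z - 3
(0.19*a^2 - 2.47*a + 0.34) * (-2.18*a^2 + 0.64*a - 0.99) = -0.4142*a^4 + 5.5062*a^3 - 2.5101*a^2 + 2.6629*a - 0.3366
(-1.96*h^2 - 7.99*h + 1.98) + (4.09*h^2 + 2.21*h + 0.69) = 2.13*h^2 - 5.78*h + 2.67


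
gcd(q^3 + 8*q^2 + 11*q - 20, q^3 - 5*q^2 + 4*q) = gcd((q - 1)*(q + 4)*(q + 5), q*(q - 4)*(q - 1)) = q - 1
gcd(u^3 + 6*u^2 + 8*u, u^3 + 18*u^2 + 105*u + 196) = u + 4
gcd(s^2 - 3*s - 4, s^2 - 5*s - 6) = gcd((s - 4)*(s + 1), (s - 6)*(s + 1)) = s + 1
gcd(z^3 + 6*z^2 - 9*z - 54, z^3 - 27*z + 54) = z^2 + 3*z - 18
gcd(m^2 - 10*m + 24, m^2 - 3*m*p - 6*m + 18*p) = m - 6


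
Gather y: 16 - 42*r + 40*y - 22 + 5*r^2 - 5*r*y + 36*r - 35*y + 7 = 5*r^2 - 6*r + y*(5 - 5*r) + 1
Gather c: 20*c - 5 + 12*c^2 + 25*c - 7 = 12*c^2 + 45*c - 12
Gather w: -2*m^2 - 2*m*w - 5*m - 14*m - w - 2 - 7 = -2*m^2 - 19*m + w*(-2*m - 1) - 9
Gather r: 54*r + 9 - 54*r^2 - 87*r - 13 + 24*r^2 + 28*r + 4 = -30*r^2 - 5*r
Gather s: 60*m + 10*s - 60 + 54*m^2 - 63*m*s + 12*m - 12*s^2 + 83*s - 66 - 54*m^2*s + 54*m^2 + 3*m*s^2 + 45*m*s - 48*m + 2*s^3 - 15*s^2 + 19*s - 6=108*m^2 + 24*m + 2*s^3 + s^2*(3*m - 27) + s*(-54*m^2 - 18*m + 112) - 132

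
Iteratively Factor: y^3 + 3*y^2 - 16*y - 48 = (y + 4)*(y^2 - y - 12) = (y + 3)*(y + 4)*(y - 4)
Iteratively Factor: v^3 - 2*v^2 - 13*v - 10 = (v - 5)*(v^2 + 3*v + 2) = (v - 5)*(v + 1)*(v + 2)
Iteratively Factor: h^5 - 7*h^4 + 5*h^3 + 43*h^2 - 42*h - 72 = (h - 4)*(h^4 - 3*h^3 - 7*h^2 + 15*h + 18) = (h - 4)*(h - 3)*(h^3 - 7*h - 6) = (h - 4)*(h - 3)*(h + 1)*(h^2 - h - 6) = (h - 4)*(h - 3)^2*(h + 1)*(h + 2)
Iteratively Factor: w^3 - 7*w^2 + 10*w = (w - 2)*(w^2 - 5*w) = w*(w - 2)*(w - 5)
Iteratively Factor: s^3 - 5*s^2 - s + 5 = (s - 5)*(s^2 - 1) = (s - 5)*(s + 1)*(s - 1)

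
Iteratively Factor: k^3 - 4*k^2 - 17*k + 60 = (k - 5)*(k^2 + k - 12) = (k - 5)*(k - 3)*(k + 4)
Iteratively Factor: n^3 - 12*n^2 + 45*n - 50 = (n - 5)*(n^2 - 7*n + 10) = (n - 5)^2*(n - 2)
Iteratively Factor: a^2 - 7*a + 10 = (a - 5)*(a - 2)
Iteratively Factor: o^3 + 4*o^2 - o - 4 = (o + 4)*(o^2 - 1) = (o - 1)*(o + 4)*(o + 1)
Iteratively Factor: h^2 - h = (h)*(h - 1)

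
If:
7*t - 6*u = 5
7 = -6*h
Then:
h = -7/6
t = 6*u/7 + 5/7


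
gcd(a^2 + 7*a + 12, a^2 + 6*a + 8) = a + 4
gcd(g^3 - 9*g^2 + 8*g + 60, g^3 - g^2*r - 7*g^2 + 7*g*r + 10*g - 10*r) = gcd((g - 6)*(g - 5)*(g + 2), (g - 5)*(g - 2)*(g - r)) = g - 5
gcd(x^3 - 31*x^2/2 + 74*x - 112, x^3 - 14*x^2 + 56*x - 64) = x^2 - 12*x + 32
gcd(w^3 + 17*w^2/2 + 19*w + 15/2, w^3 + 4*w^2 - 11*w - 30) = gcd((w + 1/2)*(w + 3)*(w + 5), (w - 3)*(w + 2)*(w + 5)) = w + 5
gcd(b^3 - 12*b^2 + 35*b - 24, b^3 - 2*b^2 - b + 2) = b - 1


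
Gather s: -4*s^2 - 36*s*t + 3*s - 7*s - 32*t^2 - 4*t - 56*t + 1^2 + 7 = -4*s^2 + s*(-36*t - 4) - 32*t^2 - 60*t + 8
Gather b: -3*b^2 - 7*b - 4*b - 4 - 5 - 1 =-3*b^2 - 11*b - 10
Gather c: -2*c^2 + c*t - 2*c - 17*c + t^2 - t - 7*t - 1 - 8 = -2*c^2 + c*(t - 19) + t^2 - 8*t - 9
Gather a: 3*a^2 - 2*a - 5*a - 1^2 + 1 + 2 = 3*a^2 - 7*a + 2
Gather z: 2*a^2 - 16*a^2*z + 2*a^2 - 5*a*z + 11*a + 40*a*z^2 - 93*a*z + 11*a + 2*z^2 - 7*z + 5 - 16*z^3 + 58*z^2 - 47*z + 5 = 4*a^2 + 22*a - 16*z^3 + z^2*(40*a + 60) + z*(-16*a^2 - 98*a - 54) + 10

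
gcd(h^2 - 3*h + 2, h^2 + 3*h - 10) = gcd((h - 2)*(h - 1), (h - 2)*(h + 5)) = h - 2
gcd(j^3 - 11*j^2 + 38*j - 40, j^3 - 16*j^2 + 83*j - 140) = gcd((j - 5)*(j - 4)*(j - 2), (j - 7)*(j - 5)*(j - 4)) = j^2 - 9*j + 20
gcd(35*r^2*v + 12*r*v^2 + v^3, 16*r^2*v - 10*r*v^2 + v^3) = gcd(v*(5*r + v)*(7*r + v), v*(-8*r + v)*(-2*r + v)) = v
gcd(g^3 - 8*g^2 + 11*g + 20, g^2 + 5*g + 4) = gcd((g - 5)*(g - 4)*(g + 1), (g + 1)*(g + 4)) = g + 1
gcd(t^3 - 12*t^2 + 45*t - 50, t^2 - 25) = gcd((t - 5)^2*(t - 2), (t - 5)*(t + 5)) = t - 5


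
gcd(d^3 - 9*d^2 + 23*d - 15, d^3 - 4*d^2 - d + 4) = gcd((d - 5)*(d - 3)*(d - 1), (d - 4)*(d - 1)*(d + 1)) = d - 1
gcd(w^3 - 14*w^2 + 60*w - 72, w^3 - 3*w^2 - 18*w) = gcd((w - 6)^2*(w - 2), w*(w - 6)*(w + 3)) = w - 6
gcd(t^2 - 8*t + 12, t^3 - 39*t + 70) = t - 2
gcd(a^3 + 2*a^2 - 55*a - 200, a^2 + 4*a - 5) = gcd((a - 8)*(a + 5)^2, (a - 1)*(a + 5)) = a + 5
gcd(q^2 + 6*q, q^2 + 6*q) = q^2 + 6*q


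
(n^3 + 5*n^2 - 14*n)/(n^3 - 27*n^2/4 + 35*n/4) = 4*(n^2 + 5*n - 14)/(4*n^2 - 27*n + 35)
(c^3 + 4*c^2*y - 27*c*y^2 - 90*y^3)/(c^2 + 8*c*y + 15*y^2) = (c^2 + c*y - 30*y^2)/(c + 5*y)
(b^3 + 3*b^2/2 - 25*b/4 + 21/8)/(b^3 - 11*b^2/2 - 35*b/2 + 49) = (b^2 - 2*b + 3/4)/(b^2 - 9*b + 14)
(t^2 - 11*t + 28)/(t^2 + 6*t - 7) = (t^2 - 11*t + 28)/(t^2 + 6*t - 7)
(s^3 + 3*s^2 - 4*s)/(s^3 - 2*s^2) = (s^2 + 3*s - 4)/(s*(s - 2))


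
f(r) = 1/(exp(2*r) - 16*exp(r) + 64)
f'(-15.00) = 0.00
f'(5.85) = -0.00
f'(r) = (-2*exp(2*r) + 16*exp(r))/(exp(2*r) - 16*exp(r) + 64)^2 = 2*(8 - exp(r))*exp(r)/(exp(2*r) - 16*exp(r) + 64)^2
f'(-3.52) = 0.00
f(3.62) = 0.00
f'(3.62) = -0.00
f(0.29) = 0.02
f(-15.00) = 0.02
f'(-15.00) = 0.00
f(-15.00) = 0.02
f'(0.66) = 0.02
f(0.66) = 0.03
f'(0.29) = 0.01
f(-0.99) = 0.02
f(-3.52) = 0.02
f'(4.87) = -0.00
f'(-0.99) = 0.00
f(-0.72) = 0.02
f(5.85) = 0.00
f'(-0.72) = 0.00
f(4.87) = 0.00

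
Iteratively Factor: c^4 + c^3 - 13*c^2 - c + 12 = (c - 3)*(c^3 + 4*c^2 - c - 4) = (c - 3)*(c + 4)*(c^2 - 1) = (c - 3)*(c - 1)*(c + 4)*(c + 1)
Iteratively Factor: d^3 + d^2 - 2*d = (d - 1)*(d^2 + 2*d) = d*(d - 1)*(d + 2)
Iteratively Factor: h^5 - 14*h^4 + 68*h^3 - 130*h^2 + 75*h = (h - 5)*(h^4 - 9*h^3 + 23*h^2 - 15*h) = (h - 5)*(h - 1)*(h^3 - 8*h^2 + 15*h) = (h - 5)^2*(h - 1)*(h^2 - 3*h) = (h - 5)^2*(h - 3)*(h - 1)*(h)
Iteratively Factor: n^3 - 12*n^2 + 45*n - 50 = (n - 5)*(n^2 - 7*n + 10) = (n - 5)*(n - 2)*(n - 5)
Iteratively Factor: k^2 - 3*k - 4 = (k + 1)*(k - 4)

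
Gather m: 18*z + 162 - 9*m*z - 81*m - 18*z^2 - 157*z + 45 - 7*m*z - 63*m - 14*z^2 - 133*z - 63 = m*(-16*z - 144) - 32*z^2 - 272*z + 144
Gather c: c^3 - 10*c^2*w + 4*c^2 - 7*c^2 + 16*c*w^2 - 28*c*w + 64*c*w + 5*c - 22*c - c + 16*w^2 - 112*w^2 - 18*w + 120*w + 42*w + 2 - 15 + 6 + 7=c^3 + c^2*(-10*w - 3) + c*(16*w^2 + 36*w - 18) - 96*w^2 + 144*w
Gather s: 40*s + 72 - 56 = 40*s + 16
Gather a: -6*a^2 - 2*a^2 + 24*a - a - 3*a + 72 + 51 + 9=-8*a^2 + 20*a + 132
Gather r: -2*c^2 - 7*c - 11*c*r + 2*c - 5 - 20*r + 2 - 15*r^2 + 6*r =-2*c^2 - 5*c - 15*r^2 + r*(-11*c - 14) - 3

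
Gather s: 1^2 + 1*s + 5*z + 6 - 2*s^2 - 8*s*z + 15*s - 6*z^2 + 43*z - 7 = -2*s^2 + s*(16 - 8*z) - 6*z^2 + 48*z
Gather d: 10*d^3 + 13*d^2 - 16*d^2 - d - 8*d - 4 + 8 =10*d^3 - 3*d^2 - 9*d + 4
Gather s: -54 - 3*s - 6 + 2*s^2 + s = 2*s^2 - 2*s - 60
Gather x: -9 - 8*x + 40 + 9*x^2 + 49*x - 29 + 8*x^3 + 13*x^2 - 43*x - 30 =8*x^3 + 22*x^2 - 2*x - 28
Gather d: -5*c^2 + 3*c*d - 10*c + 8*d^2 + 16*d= -5*c^2 - 10*c + 8*d^2 + d*(3*c + 16)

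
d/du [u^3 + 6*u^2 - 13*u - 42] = 3*u^2 + 12*u - 13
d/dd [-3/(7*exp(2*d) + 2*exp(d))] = 6*(7*exp(d) + 1)*exp(-d)/(7*exp(d) + 2)^2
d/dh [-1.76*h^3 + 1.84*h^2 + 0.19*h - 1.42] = -5.28*h^2 + 3.68*h + 0.19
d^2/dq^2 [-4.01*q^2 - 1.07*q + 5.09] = -8.02000000000000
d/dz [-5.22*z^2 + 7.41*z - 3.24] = 7.41 - 10.44*z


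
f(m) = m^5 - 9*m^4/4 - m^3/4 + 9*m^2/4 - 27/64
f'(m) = 5*m^4 - 9*m^3 - 3*m^2/4 + 9*m/2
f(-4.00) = -1548.42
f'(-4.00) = 1826.00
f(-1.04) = -1.56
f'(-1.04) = 10.48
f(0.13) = -0.39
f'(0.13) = 0.55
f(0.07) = -0.41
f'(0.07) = 0.31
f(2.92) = 61.25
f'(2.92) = 146.17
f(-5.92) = -9904.50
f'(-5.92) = 7955.60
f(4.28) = 702.39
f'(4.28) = 977.72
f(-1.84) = -38.13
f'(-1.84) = 102.56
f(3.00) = 73.83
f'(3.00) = 168.75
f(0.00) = -0.42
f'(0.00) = 0.00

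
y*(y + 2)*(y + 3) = y^3 + 5*y^2 + 6*y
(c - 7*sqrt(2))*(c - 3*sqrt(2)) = c^2 - 10*sqrt(2)*c + 42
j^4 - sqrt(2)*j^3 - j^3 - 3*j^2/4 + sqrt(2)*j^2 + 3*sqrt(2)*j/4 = j*(j - 3/2)*(j + 1/2)*(j - sqrt(2))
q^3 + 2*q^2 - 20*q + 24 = (q - 2)^2*(q + 6)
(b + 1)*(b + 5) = b^2 + 6*b + 5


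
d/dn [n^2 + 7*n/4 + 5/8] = 2*n + 7/4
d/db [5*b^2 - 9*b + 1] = 10*b - 9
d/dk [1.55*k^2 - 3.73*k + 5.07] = 3.1*k - 3.73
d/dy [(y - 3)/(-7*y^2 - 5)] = (-7*y^2 + 14*y*(y - 3) - 5)/(7*y^2 + 5)^2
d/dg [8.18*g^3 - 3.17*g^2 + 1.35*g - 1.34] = 24.54*g^2 - 6.34*g + 1.35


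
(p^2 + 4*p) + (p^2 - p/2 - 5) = 2*p^2 + 7*p/2 - 5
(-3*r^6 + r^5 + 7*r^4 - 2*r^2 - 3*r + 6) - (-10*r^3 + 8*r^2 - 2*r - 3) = -3*r^6 + r^5 + 7*r^4 + 10*r^3 - 10*r^2 - r + 9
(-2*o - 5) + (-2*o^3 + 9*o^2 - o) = -2*o^3 + 9*o^2 - 3*o - 5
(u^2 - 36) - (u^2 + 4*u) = -4*u - 36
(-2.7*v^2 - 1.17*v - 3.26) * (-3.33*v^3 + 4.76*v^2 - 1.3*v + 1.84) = 8.991*v^5 - 8.9559*v^4 + 8.7966*v^3 - 18.9646*v^2 + 2.0852*v - 5.9984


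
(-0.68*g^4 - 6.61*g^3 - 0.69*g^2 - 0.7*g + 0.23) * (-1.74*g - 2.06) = 1.1832*g^5 + 12.9022*g^4 + 14.8172*g^3 + 2.6394*g^2 + 1.0418*g - 0.4738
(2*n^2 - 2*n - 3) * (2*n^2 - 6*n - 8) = 4*n^4 - 16*n^3 - 10*n^2 + 34*n + 24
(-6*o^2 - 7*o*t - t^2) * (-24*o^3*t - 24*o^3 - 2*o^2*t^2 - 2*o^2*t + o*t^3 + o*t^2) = 144*o^5*t + 144*o^5 + 180*o^4*t^2 + 180*o^4*t + 32*o^3*t^3 + 32*o^3*t^2 - 5*o^2*t^4 - 5*o^2*t^3 - o*t^5 - o*t^4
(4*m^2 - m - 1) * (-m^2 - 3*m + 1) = -4*m^4 - 11*m^3 + 8*m^2 + 2*m - 1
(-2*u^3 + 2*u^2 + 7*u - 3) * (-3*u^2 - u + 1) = 6*u^5 - 4*u^4 - 25*u^3 + 4*u^2 + 10*u - 3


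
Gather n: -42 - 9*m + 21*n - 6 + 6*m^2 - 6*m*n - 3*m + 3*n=6*m^2 - 12*m + n*(24 - 6*m) - 48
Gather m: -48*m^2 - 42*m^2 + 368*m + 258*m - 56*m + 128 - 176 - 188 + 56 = -90*m^2 + 570*m - 180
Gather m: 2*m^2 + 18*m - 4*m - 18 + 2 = 2*m^2 + 14*m - 16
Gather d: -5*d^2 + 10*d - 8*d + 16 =-5*d^2 + 2*d + 16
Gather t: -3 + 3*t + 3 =3*t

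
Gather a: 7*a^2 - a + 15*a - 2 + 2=7*a^2 + 14*a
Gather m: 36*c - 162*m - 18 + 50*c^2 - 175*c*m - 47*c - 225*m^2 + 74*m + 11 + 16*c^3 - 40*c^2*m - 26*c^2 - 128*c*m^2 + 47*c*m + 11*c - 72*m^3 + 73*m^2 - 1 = 16*c^3 + 24*c^2 - 72*m^3 + m^2*(-128*c - 152) + m*(-40*c^2 - 128*c - 88) - 8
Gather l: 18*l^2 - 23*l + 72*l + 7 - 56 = 18*l^2 + 49*l - 49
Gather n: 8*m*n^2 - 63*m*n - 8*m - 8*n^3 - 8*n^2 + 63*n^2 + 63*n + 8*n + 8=-8*m - 8*n^3 + n^2*(8*m + 55) + n*(71 - 63*m) + 8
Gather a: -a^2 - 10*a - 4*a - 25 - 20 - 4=-a^2 - 14*a - 49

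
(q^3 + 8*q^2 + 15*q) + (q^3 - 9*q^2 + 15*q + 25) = 2*q^3 - q^2 + 30*q + 25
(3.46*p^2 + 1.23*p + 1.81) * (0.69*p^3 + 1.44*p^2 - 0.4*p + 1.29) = 2.3874*p^5 + 5.8311*p^4 + 1.6361*p^3 + 6.5778*p^2 + 0.8627*p + 2.3349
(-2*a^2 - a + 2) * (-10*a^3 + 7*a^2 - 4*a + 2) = 20*a^5 - 4*a^4 - 19*a^3 + 14*a^2 - 10*a + 4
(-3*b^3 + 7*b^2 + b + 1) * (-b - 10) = 3*b^4 + 23*b^3 - 71*b^2 - 11*b - 10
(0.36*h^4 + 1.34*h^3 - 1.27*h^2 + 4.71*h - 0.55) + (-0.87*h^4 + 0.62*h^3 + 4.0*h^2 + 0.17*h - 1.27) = -0.51*h^4 + 1.96*h^3 + 2.73*h^2 + 4.88*h - 1.82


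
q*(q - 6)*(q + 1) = q^3 - 5*q^2 - 6*q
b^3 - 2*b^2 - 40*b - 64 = (b - 8)*(b + 2)*(b + 4)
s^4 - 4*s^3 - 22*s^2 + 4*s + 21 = (s - 7)*(s - 1)*(s + 1)*(s + 3)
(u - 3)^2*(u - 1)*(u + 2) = u^4 - 5*u^3 + u^2 + 21*u - 18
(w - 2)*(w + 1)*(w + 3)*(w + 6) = w^4 + 8*w^3 + 7*w^2 - 36*w - 36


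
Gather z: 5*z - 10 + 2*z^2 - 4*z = 2*z^2 + z - 10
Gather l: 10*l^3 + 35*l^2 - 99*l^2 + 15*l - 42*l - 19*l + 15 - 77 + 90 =10*l^3 - 64*l^2 - 46*l + 28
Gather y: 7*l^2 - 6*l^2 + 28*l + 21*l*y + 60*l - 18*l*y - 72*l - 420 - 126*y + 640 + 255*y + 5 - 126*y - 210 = l^2 + 16*l + y*(3*l + 3) + 15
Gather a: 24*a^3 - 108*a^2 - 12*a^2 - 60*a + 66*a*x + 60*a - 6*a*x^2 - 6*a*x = 24*a^3 - 120*a^2 + a*(-6*x^2 + 60*x)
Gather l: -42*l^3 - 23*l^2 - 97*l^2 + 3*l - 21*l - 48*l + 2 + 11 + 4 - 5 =-42*l^3 - 120*l^2 - 66*l + 12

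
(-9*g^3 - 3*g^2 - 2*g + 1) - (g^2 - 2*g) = -9*g^3 - 4*g^2 + 1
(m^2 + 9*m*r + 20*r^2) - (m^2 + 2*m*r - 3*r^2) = 7*m*r + 23*r^2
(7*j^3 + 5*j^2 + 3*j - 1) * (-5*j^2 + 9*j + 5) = -35*j^5 + 38*j^4 + 65*j^3 + 57*j^2 + 6*j - 5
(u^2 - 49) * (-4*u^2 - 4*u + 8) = -4*u^4 - 4*u^3 + 204*u^2 + 196*u - 392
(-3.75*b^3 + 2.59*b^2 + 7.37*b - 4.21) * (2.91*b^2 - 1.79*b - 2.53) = -10.9125*b^5 + 14.2494*b^4 + 26.2981*b^3 - 31.9961*b^2 - 11.1102*b + 10.6513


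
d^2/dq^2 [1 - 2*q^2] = -4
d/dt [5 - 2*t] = -2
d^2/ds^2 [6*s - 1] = 0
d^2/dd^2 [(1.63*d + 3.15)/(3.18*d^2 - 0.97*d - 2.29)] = ((-31.1004*d - 16.8718)*(-3.18*d^2 + 0.97*d + 2.29) - (1.63*d + 3.15)*(6.36*d - 0.97)*(12.72*d - 1.94))/(-3.18*d^2 + 0.97*d + 2.29)^3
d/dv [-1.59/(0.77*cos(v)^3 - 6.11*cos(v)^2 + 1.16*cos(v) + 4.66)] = (-3.6729*cos(v)^2 + 19.4298*cos(v) - 1.8444)*sin(v)/(0.77*cos(v)^3 - 6.11*cos(v)^2 + 1.16*cos(v) + 4.66)^2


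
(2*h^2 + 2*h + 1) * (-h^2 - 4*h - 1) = -2*h^4 - 10*h^3 - 11*h^2 - 6*h - 1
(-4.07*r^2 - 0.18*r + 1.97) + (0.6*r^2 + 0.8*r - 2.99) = -3.47*r^2 + 0.62*r - 1.02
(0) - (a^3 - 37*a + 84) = -a^3 + 37*a - 84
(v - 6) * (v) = v^2 - 6*v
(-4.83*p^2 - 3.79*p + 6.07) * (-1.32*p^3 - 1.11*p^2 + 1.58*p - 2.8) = 6.3756*p^5 + 10.3641*p^4 - 11.4369*p^3 + 0.798099999999998*p^2 + 20.2026*p - 16.996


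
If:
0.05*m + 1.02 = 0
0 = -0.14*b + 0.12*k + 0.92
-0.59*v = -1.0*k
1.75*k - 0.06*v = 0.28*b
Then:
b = 7.69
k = 1.31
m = -20.40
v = 2.21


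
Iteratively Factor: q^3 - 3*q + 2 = (q + 2)*(q^2 - 2*q + 1) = (q - 1)*(q + 2)*(q - 1)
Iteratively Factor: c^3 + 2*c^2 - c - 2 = (c + 2)*(c^2 - 1) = (c + 1)*(c + 2)*(c - 1)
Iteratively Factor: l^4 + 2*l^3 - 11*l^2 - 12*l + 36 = (l + 3)*(l^3 - l^2 - 8*l + 12) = (l + 3)^2*(l^2 - 4*l + 4) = (l - 2)*(l + 3)^2*(l - 2)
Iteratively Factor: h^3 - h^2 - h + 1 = (h - 1)*(h^2 - 1) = (h - 1)^2*(h + 1)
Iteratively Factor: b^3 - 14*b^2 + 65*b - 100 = (b - 5)*(b^2 - 9*b + 20) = (b - 5)*(b - 4)*(b - 5)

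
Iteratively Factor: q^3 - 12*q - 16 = (q + 2)*(q^2 - 2*q - 8) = (q - 4)*(q + 2)*(q + 2)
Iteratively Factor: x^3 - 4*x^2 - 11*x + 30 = (x + 3)*(x^2 - 7*x + 10) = (x - 5)*(x + 3)*(x - 2)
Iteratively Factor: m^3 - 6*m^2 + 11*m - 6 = (m - 2)*(m^2 - 4*m + 3) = (m - 3)*(m - 2)*(m - 1)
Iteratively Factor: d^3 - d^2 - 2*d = (d - 2)*(d^2 + d) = (d - 2)*(d + 1)*(d)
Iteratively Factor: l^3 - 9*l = (l)*(l^2 - 9) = l*(l - 3)*(l + 3)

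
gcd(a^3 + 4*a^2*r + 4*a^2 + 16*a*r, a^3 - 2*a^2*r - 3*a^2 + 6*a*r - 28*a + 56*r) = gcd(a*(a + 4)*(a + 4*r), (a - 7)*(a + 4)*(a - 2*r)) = a + 4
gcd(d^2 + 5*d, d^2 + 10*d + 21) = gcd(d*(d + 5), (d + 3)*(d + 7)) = 1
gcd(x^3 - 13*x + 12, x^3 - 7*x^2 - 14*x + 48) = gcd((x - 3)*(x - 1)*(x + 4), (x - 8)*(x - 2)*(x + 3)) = 1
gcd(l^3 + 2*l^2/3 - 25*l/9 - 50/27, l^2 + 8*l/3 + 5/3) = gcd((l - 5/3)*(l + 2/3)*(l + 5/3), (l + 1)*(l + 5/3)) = l + 5/3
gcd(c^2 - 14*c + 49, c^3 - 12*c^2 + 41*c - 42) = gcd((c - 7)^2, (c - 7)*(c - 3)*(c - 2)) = c - 7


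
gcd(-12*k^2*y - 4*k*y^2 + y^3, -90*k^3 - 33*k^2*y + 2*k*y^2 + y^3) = -6*k + y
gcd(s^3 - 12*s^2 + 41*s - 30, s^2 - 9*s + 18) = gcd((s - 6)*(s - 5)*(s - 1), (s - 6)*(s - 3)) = s - 6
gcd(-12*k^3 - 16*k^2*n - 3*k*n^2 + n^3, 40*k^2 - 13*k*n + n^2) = 1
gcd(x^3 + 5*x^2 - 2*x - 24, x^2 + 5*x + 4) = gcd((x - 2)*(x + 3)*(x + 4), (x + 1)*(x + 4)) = x + 4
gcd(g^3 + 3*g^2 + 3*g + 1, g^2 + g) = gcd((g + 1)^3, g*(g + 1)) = g + 1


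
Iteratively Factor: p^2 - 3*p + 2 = (p - 1)*(p - 2)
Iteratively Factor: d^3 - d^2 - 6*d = (d - 3)*(d^2 + 2*d) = (d - 3)*(d + 2)*(d)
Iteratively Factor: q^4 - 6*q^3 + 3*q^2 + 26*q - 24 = (q + 2)*(q^3 - 8*q^2 + 19*q - 12) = (q - 4)*(q + 2)*(q^2 - 4*q + 3) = (q - 4)*(q - 1)*(q + 2)*(q - 3)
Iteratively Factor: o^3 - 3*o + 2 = (o + 2)*(o^2 - 2*o + 1) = (o - 1)*(o + 2)*(o - 1)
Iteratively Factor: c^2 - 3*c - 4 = (c - 4)*(c + 1)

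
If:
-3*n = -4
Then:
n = 4/3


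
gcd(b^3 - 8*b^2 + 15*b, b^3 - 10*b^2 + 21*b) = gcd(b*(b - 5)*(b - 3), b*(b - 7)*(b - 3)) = b^2 - 3*b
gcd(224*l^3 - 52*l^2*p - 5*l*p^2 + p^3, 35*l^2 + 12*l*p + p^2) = 7*l + p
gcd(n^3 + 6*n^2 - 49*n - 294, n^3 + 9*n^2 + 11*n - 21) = n + 7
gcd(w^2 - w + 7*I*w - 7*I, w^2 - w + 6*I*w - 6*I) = w - 1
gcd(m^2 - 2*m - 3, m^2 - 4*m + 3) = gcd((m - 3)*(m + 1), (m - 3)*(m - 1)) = m - 3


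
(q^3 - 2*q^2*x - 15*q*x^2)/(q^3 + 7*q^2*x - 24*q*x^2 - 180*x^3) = q*(q + 3*x)/(q^2 + 12*q*x + 36*x^2)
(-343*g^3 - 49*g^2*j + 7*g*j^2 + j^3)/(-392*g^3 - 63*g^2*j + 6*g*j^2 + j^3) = (7*g - j)/(8*g - j)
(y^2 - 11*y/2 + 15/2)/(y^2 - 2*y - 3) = (y - 5/2)/(y + 1)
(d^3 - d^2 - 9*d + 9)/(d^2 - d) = d - 9/d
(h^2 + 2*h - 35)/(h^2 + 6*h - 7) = (h - 5)/(h - 1)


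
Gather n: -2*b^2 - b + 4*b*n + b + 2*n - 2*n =-2*b^2 + 4*b*n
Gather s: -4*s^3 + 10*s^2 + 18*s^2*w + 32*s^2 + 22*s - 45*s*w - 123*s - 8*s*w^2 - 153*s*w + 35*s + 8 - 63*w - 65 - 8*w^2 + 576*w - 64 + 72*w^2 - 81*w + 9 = -4*s^3 + s^2*(18*w + 42) + s*(-8*w^2 - 198*w - 66) + 64*w^2 + 432*w - 112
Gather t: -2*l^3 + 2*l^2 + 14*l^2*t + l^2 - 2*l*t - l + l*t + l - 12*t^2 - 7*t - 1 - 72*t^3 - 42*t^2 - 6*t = -2*l^3 + 3*l^2 - 72*t^3 - 54*t^2 + t*(14*l^2 - l - 13) - 1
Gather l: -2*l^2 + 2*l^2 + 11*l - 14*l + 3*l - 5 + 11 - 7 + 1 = 0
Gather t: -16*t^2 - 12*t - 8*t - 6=-16*t^2 - 20*t - 6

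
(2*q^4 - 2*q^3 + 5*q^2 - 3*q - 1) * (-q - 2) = -2*q^5 - 2*q^4 - q^3 - 7*q^2 + 7*q + 2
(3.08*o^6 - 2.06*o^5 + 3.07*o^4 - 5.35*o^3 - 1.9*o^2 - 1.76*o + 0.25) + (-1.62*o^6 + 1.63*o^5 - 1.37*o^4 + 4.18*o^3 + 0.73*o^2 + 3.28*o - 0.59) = 1.46*o^6 - 0.43*o^5 + 1.7*o^4 - 1.17*o^3 - 1.17*o^2 + 1.52*o - 0.34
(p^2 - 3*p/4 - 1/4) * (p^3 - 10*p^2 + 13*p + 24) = p^5 - 43*p^4/4 + 81*p^3/4 + 67*p^2/4 - 85*p/4 - 6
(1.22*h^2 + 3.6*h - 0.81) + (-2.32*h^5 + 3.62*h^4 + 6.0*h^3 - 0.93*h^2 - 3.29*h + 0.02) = -2.32*h^5 + 3.62*h^4 + 6.0*h^3 + 0.29*h^2 + 0.31*h - 0.79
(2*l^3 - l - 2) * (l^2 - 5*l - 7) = 2*l^5 - 10*l^4 - 15*l^3 + 3*l^2 + 17*l + 14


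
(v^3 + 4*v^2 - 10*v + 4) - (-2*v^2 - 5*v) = v^3 + 6*v^2 - 5*v + 4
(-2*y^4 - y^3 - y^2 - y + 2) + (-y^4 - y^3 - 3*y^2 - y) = -3*y^4 - 2*y^3 - 4*y^2 - 2*y + 2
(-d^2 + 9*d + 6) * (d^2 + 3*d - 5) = -d^4 + 6*d^3 + 38*d^2 - 27*d - 30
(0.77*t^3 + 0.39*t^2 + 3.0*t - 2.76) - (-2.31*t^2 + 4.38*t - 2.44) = 0.77*t^3 + 2.7*t^2 - 1.38*t - 0.32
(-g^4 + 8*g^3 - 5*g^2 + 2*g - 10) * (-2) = 2*g^4 - 16*g^3 + 10*g^2 - 4*g + 20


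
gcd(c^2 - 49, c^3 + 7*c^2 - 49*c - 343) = c^2 - 49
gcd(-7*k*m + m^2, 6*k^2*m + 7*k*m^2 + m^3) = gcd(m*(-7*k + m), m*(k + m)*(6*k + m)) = m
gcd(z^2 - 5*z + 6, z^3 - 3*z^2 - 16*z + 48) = z - 3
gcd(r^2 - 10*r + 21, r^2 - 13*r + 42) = r - 7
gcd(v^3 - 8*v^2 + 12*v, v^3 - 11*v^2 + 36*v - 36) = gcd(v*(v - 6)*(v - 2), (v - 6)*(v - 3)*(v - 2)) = v^2 - 8*v + 12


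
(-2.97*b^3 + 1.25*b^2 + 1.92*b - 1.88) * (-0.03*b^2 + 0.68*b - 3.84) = 0.0891*b^5 - 2.0571*b^4 + 12.1972*b^3 - 3.438*b^2 - 8.6512*b + 7.2192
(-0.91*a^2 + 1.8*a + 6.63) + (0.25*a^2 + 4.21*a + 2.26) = -0.66*a^2 + 6.01*a + 8.89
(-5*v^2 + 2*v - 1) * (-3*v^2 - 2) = 15*v^4 - 6*v^3 + 13*v^2 - 4*v + 2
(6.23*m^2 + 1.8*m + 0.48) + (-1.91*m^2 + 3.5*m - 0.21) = 4.32*m^2 + 5.3*m + 0.27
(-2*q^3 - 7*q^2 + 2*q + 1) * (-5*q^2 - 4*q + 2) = 10*q^5 + 43*q^4 + 14*q^3 - 27*q^2 + 2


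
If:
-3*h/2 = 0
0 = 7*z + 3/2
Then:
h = 0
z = -3/14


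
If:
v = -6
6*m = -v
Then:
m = 1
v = -6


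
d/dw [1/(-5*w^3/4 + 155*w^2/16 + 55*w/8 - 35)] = 32*(6*w^2 - 31*w - 11)/(5*(4*w^3 - 31*w^2 - 22*w + 112)^2)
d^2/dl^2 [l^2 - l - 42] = 2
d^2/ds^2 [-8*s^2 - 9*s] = -16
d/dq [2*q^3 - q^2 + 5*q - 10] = 6*q^2 - 2*q + 5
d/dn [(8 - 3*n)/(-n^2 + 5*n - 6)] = (-3*n^2 + 16*n - 22)/(n^4 - 10*n^3 + 37*n^2 - 60*n + 36)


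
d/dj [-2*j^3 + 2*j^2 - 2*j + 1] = -6*j^2 + 4*j - 2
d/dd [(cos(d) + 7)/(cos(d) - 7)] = 14*sin(d)/(cos(d) - 7)^2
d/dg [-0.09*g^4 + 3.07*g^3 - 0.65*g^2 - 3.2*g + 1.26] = -0.36*g^3 + 9.21*g^2 - 1.3*g - 3.2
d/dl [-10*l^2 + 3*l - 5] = 3 - 20*l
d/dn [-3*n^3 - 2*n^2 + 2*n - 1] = -9*n^2 - 4*n + 2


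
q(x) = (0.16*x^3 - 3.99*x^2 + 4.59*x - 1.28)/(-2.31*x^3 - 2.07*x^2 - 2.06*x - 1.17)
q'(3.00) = -0.02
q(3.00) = 0.22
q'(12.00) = -0.01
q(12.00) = 0.06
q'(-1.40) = -5.67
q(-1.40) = -4.00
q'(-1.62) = -3.40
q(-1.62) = -3.03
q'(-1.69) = -2.95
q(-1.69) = -2.81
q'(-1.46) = -4.86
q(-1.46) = -3.68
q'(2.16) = 0.03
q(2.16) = 0.22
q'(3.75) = -0.03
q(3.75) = 0.20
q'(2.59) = -0.00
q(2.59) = 0.22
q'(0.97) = 0.27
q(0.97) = 0.06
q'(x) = (0.48*x^2 - 7.98*x + 4.59)/(-2.31*x^3 - 2.07*x^2 - 2.06*x - 1.17) + (6.93*x^2 + 4.14*x + 2.06)*(0.16*x^3 - 3.99*x^2 + 4.59*x - 1.28)/(-2.31*x^3 - 2.07*x^2 - 2.06*x - 1.17)^2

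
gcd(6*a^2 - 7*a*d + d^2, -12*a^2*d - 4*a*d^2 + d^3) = 6*a - d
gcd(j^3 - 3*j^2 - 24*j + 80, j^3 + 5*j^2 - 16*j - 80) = j^2 + j - 20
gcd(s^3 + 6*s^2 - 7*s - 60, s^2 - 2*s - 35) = s + 5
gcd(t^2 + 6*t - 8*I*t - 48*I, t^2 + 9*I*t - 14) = 1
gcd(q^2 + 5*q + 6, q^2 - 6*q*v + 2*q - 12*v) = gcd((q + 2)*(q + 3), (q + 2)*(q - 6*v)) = q + 2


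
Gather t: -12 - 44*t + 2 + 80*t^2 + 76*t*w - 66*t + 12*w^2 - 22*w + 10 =80*t^2 + t*(76*w - 110) + 12*w^2 - 22*w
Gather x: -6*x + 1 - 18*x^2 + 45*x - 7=-18*x^2 + 39*x - 6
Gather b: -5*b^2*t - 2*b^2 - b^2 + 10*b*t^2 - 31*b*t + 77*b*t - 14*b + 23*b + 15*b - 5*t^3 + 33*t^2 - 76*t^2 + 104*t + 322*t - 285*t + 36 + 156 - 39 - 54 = b^2*(-5*t - 3) + b*(10*t^2 + 46*t + 24) - 5*t^3 - 43*t^2 + 141*t + 99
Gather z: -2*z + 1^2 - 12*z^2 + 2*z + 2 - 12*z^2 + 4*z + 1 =-24*z^2 + 4*z + 4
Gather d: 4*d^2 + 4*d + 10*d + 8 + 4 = 4*d^2 + 14*d + 12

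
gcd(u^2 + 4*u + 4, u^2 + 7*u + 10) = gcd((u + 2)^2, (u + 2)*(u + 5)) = u + 2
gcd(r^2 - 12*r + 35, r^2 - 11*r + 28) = r - 7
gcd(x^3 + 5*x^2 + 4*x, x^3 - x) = x^2 + x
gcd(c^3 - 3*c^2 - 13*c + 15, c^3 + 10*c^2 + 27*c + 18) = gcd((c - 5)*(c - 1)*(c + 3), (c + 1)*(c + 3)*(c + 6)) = c + 3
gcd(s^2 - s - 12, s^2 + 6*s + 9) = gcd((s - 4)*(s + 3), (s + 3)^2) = s + 3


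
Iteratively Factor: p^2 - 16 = (p + 4)*(p - 4)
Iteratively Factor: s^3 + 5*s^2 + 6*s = (s + 2)*(s^2 + 3*s) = (s + 2)*(s + 3)*(s)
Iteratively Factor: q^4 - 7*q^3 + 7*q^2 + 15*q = (q)*(q^3 - 7*q^2 + 7*q + 15) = q*(q - 5)*(q^2 - 2*q - 3) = q*(q - 5)*(q - 3)*(q + 1)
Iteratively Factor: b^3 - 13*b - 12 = (b - 4)*(b^2 + 4*b + 3) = (b - 4)*(b + 1)*(b + 3)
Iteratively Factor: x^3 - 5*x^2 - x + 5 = (x - 5)*(x^2 - 1) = (x - 5)*(x + 1)*(x - 1)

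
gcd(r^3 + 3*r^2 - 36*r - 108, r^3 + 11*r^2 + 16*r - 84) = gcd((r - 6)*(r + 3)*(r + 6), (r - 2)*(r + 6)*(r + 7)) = r + 6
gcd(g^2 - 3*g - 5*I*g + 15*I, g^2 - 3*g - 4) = 1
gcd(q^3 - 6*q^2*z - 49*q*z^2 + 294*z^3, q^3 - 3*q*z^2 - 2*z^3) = 1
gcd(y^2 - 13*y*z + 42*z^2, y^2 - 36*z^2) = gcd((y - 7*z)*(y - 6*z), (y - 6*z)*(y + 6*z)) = y - 6*z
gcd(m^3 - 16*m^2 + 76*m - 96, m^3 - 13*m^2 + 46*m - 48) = m^2 - 10*m + 16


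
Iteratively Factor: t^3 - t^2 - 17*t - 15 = (t + 1)*(t^2 - 2*t - 15) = (t - 5)*(t + 1)*(t + 3)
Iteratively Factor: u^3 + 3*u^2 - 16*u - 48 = (u + 4)*(u^2 - u - 12) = (u + 3)*(u + 4)*(u - 4)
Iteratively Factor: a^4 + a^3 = (a)*(a^3 + a^2) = a^2*(a^2 + a) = a^2*(a + 1)*(a)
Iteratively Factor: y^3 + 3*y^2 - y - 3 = (y - 1)*(y^2 + 4*y + 3) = (y - 1)*(y + 3)*(y + 1)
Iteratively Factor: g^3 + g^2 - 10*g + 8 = (g - 1)*(g^2 + 2*g - 8) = (g - 1)*(g + 4)*(g - 2)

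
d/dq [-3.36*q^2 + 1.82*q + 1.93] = 1.82 - 6.72*q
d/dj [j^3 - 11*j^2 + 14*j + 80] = 3*j^2 - 22*j + 14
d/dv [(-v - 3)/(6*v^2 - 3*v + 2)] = (6*v^2 + 36*v - 11)/(36*v^4 - 36*v^3 + 33*v^2 - 12*v + 4)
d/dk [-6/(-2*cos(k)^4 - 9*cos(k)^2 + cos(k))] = 6*(8*cos(k)^3 + 18*cos(k) - 1)*sin(k)/((2*cos(k)^3 + 9*cos(k) - 1)^2*cos(k)^2)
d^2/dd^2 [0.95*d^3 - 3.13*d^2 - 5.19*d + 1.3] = 5.7*d - 6.26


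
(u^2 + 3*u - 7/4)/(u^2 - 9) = (u^2 + 3*u - 7/4)/(u^2 - 9)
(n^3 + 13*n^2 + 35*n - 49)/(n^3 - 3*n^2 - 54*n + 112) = (n^2 + 6*n - 7)/(n^2 - 10*n + 16)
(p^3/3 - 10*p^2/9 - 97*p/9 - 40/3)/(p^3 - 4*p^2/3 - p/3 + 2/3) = (3*p^3 - 10*p^2 - 97*p - 120)/(3*(3*p^3 - 4*p^2 - p + 2))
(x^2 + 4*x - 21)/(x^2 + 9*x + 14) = (x - 3)/(x + 2)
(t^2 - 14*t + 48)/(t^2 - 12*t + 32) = (t - 6)/(t - 4)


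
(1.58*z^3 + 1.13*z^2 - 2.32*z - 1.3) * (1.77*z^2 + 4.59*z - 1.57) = 2.7966*z^5 + 9.2523*z^4 - 1.4003*z^3 - 14.7239*z^2 - 2.3246*z + 2.041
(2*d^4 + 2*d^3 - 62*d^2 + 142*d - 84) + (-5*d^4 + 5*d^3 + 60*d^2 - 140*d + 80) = -3*d^4 + 7*d^3 - 2*d^2 + 2*d - 4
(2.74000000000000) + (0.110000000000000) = 2.85000000000000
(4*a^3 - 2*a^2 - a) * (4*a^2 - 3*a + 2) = 16*a^5 - 20*a^4 + 10*a^3 - a^2 - 2*a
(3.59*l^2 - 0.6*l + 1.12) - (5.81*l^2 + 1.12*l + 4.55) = -2.22*l^2 - 1.72*l - 3.43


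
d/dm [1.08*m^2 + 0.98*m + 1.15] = 2.16*m + 0.98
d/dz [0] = 0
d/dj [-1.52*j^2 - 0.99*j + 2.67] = -3.04*j - 0.99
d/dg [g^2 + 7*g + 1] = 2*g + 7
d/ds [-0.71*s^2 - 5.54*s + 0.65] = -1.42*s - 5.54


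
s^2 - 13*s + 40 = (s - 8)*(s - 5)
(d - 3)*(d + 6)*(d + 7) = d^3 + 10*d^2 + 3*d - 126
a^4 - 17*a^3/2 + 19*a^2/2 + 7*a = a*(a - 7)*(a - 2)*(a + 1/2)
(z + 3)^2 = z^2 + 6*z + 9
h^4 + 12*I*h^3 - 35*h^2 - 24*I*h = h*(h + I)*(h + 3*I)*(h + 8*I)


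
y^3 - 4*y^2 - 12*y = y*(y - 6)*(y + 2)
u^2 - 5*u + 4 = (u - 4)*(u - 1)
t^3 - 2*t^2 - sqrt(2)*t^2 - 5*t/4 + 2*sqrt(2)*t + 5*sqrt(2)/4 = (t - 5/2)*(t + 1/2)*(t - sqrt(2))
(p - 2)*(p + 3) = p^2 + p - 6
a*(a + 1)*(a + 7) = a^3 + 8*a^2 + 7*a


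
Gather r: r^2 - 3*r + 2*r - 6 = r^2 - r - 6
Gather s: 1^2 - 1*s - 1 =-s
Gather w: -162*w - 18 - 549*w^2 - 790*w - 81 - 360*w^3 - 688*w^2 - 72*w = -360*w^3 - 1237*w^2 - 1024*w - 99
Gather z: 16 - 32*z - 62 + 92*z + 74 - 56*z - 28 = 4*z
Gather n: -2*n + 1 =1 - 2*n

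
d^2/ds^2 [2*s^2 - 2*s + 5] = 4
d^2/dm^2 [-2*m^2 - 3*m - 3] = -4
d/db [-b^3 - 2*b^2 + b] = -3*b^2 - 4*b + 1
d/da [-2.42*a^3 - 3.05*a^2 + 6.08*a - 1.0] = -7.26*a^2 - 6.1*a + 6.08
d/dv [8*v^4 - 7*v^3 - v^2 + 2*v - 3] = 32*v^3 - 21*v^2 - 2*v + 2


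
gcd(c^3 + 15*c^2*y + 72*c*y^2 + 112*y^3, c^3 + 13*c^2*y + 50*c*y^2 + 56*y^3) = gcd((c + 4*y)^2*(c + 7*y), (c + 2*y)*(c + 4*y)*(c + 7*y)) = c^2 + 11*c*y + 28*y^2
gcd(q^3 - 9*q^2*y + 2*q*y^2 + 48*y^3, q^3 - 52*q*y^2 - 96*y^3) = -q^2 + 6*q*y + 16*y^2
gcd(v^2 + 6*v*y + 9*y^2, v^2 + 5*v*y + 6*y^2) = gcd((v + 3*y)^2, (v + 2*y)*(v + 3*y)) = v + 3*y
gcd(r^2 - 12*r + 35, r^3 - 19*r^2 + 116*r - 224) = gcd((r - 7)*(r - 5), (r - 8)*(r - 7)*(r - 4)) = r - 7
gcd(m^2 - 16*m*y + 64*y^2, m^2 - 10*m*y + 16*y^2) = -m + 8*y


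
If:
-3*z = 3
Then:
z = -1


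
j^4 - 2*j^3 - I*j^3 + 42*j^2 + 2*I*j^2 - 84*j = j*(j - 2)*(j - 7*I)*(j + 6*I)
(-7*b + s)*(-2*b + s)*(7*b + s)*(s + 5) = 98*b^3*s + 490*b^3 - 49*b^2*s^2 - 245*b^2*s - 2*b*s^3 - 10*b*s^2 + s^4 + 5*s^3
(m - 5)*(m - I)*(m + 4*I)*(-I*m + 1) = -I*m^4 + 4*m^3 + 5*I*m^3 - 20*m^2 - I*m^2 + 4*m + 5*I*m - 20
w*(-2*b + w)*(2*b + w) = -4*b^2*w + w^3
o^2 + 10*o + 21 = (o + 3)*(o + 7)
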